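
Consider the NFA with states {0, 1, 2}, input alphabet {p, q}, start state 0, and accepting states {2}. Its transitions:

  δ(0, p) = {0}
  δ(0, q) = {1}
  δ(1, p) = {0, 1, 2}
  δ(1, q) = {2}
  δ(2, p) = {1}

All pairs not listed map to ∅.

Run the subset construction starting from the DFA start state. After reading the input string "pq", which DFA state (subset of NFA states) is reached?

Start: {0}.
δ(0,p) = {0}.
Union: {0}.
After p: {0}.
δ(0,q) = {1}.
Union: {1}.
After q: {1}.

{1}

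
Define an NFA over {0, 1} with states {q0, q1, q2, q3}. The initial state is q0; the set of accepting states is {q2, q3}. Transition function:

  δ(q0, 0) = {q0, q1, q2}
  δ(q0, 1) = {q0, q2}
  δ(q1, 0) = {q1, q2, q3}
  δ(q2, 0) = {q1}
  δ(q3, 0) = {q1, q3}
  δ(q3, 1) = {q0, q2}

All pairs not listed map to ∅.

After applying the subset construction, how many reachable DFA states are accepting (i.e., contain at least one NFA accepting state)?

Start state of the DFA: {q0}.
{q0} --0--> {q0, q1, q2}  [new]
{q0} --1--> {q0, q2}  [new]
{q0, q1, q2} --0--> {q0, q1, q2, q3}  [new]
{q0, q1, q2} --1--> {q0, q2}  [seen]
{q0, q2} --0--> {q0, q1, q2}  [seen]
{q0, q2} --1--> {q0, q2}  [seen]
{q0, q1, q2, q3} --0--> {q0, q1, q2, q3}  [seen]
{q0, q1, q2, q3} --1--> {q0, q2}  [seen]
Reachable DFA states: {q0}, {q0, q1, q2}, {q0, q2}, {q0, q1, q2, q3}.
Accepting DFA states (contain an NFA accepting state): {q0, q1, q2}, {q0, q2}, {q0, q1, q2, q3}.

3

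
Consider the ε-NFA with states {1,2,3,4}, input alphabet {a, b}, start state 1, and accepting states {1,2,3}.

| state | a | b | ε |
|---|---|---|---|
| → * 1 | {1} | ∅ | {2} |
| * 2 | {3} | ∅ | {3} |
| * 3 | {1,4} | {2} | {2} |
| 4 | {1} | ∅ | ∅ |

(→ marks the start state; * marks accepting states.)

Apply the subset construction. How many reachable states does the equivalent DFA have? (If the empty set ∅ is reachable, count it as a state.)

3

Start state of the DFA: {1,2,3} (ε-closure of the NFA start).
{1,2,3} --a--> {1,2,3,4}  [new]
{1,2,3} --b--> {2,3}  [new]
{1,2,3,4} --a--> {1,2,3,4}  [seen]
{1,2,3,4} --b--> {2,3}  [seen]
{2,3} --a--> {1,2,3,4}  [seen]
{2,3} --b--> {2,3}  [seen]
Reachable DFA states: {1,2,3}, {1,2,3,4}, {2,3}.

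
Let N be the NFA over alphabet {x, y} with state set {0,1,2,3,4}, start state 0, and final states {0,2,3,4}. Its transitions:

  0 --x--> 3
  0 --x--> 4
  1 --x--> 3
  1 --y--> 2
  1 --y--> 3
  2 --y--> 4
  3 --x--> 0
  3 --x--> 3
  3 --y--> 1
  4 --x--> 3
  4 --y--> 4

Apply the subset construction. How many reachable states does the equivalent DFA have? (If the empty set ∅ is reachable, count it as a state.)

Start state of the DFA: {0}.
{0} --x--> {3,4}  [new]
{0} --y--> ∅  [new]
{3,4} --x--> {0,3}  [new]
{3,4} --y--> {1,4}  [new]
∅ --x--> ∅  [seen]
∅ --y--> ∅  [seen]
{0,3} --x--> {0,3,4}  [new]
{0,3} --y--> {1}  [new]
{1,4} --x--> {3}  [new]
{1,4} --y--> {2,3,4}  [new]
{0,3,4} --x--> {0,3,4}  [seen]
{0,3,4} --y--> {1,4}  [seen]
{1} --x--> {3}  [seen]
{1} --y--> {2,3}  [new]
{3} --x--> {0,3}  [seen]
{3} --y--> {1}  [seen]
{2,3,4} --x--> {0,3}  [seen]
{2,3,4} --y--> {1,4}  [seen]
{2,3} --x--> {0,3}  [seen]
{2,3} --y--> {1,4}  [seen]
Reachable DFA states: {0}, {3,4}, ∅, {0,3}, {1,4}, {0,3,4}, {1}, {3}, {2,3,4}, {2,3}.

10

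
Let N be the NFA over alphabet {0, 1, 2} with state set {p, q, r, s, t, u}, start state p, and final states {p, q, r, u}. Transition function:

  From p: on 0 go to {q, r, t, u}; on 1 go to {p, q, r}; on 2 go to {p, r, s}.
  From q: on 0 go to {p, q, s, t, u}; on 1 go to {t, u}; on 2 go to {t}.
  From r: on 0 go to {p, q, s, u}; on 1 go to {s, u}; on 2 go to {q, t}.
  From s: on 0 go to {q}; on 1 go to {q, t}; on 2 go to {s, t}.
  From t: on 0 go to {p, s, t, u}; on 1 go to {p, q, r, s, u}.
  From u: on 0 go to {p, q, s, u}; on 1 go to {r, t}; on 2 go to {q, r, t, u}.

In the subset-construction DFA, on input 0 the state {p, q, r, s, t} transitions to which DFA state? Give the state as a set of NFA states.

δ(p,0) = {q, r, t, u}; δ(q,0) = {p, q, s, t, u}; δ(r,0) = {p, q, s, u}; δ(s,0) = {q}; δ(t,0) = {p, s, t, u}.
Union: {p, q, r, s, t, u}.

{p, q, r, s, t, u}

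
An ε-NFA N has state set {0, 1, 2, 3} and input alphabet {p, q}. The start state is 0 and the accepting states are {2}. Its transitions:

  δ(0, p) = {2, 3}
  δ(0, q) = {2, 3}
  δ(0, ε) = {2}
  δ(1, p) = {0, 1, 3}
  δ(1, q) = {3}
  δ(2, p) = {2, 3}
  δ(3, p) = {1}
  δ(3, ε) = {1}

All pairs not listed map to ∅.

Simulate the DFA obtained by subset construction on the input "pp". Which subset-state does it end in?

{0, 1, 2, 3}

Start: {0, 2}.
δ(0,p) = {2, 3}; δ(2,p) = {2, 3}.
Union: {2, 3}.
ε-closure gives {1, 2, 3}.
After p: {1, 2, 3}.
δ(1,p) = {0, 1, 3}; δ(2,p) = {2, 3}; δ(3,p) = {1}.
Union: {0, 1, 2, 3}.
After p: {0, 1, 2, 3}.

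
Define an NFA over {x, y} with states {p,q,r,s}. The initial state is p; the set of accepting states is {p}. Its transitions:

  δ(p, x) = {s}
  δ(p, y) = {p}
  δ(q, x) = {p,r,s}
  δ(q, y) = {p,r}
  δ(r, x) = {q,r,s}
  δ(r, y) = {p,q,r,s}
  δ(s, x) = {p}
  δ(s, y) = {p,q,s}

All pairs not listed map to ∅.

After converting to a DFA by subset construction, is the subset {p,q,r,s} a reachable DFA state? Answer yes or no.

Start state of the DFA: {p}.
{p} --x--> {s}  [new]
{p} --y--> {p}  [seen]
{s} --x--> {p}  [seen]
{s} --y--> {p,q,s}  [new]
{p,q,s} --x--> {p,r,s}  [new]
{p,q,s} --y--> {p,q,r,s}  [new]
{p,r,s} --x--> {p,q,r,s}  [seen]
{p,r,s} --y--> {p,q,r,s}  [seen]
{p,q,r,s} --x--> {p,q,r,s}  [seen]
{p,q,r,s} --y--> {p,q,r,s}  [seen]
Reachable DFA states: {p}, {s}, {p,q,s}, {p,r,s}, {p,q,r,s}.
{p,q,r,s} is among them.

yes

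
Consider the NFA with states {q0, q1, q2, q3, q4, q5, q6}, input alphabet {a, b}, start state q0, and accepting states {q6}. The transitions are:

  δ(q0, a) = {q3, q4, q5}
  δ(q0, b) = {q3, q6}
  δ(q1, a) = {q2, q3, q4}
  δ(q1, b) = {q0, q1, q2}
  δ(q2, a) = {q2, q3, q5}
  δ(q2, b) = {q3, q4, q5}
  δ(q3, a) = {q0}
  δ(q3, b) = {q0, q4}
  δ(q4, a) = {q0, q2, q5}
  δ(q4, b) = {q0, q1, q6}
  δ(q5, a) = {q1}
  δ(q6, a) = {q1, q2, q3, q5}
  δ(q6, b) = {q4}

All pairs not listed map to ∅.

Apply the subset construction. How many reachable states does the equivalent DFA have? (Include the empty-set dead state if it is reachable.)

Start state of the DFA: {q0}.
{q0} --a--> {q3, q4, q5}  [new]
{q0} --b--> {q3, q6}  [new]
{q3, q4, q5} --a--> {q0, q1, q2, q5}  [new]
{q3, q4, q5} --b--> {q0, q1, q4, q6}  [new]
{q3, q6} --a--> {q0, q1, q2, q3, q5}  [new]
{q3, q6} --b--> {q0, q4}  [new]
{q0, q1, q2, q5} --a--> {q1, q2, q3, q4, q5}  [new]
{q0, q1, q2, q5} --b--> {q0, q1, q2, q3, q4, q5, q6}  [new]
{q0, q1, q4, q6} --a--> {q0, q1, q2, q3, q4, q5}  [new]
{q0, q1, q4, q6} --b--> {q0, q1, q2, q3, q4, q6}  [new]
{q0, q1, q2, q3, q5} --a--> {q0, q1, q2, q3, q4, q5}  [seen]
{q0, q1, q2, q3, q5} --b--> {q0, q1, q2, q3, q4, q5, q6}  [seen]
{q0, q4} --a--> {q0, q2, q3, q4, q5}  [new]
{q0, q4} --b--> {q0, q1, q3, q6}  [new]
{q1, q2, q3, q4, q5} --a--> {q0, q1, q2, q3, q4, q5}  [seen]
{q1, q2, q3, q4, q5} --b--> {q0, q1, q2, q3, q4, q5, q6}  [seen]
{q0, q1, q2, q3, q4, q5, q6} --a--> {q0, q1, q2, q3, q4, q5}  [seen]
{q0, q1, q2, q3, q4, q5, q6} --b--> {q0, q1, q2, q3, q4, q5, q6}  [seen]
{q0, q1, q2, q3, q4, q5} --a--> {q0, q1, q2, q3, q4, q5}  [seen]
{q0, q1, q2, q3, q4, q5} --b--> {q0, q1, q2, q3, q4, q5, q6}  [seen]
{q0, q1, q2, q3, q4, q6} --a--> {q0, q1, q2, q3, q4, q5}  [seen]
{q0, q1, q2, q3, q4, q6} --b--> {q0, q1, q2, q3, q4, q5, q6}  [seen]
{q0, q2, q3, q4, q5} --a--> {q0, q1, q2, q3, q4, q5}  [seen]
{q0, q2, q3, q4, q5} --b--> {q0, q1, q3, q4, q5, q6}  [new]
{q0, q1, q3, q6} --a--> {q0, q1, q2, q3, q4, q5}  [seen]
{q0, q1, q3, q6} --b--> {q0, q1, q2, q3, q4, q6}  [seen]
{q0, q1, q3, q4, q5, q6} --a--> {q0, q1, q2, q3, q4, q5}  [seen]
{q0, q1, q3, q4, q5, q6} --b--> {q0, q1, q2, q3, q4, q6}  [seen]
Reachable DFA states: {q0}, {q3, q4, q5}, {q3, q6}, {q0, q1, q2, q5}, {q0, q1, q4, q6}, {q0, q1, q2, q3, q5}, {q0, q4}, {q1, q2, q3, q4, q5}, {q0, q1, q2, q3, q4, q5, q6}, {q0, q1, q2, q3, q4, q5}, {q0, q1, q2, q3, q4, q6}, {q0, q2, q3, q4, q5}, {q0, q1, q3, q6}, {q0, q1, q3, q4, q5, q6}.

14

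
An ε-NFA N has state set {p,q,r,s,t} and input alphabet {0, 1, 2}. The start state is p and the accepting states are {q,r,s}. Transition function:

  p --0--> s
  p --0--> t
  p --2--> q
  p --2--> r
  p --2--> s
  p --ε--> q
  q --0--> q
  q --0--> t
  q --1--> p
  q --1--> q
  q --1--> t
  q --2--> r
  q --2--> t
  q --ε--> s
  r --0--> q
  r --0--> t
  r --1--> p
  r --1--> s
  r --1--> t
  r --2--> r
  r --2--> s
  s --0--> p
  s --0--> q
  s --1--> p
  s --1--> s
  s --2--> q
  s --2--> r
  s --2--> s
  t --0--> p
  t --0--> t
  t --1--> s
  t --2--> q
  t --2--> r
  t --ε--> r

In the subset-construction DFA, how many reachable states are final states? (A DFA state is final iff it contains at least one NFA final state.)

Start state of the DFA: {p,q,s} (ε-closure of the NFA start).
{p,q,s} --0--> {p,q,r,s,t}  [new]
{p,q,s} --1--> {p,q,r,s,t}  [seen]
{p,q,s} --2--> {q,r,s,t}  [new]
{p,q,r,s,t} --0--> {p,q,r,s,t}  [seen]
{p,q,r,s,t} --1--> {p,q,r,s,t}  [seen]
{p,q,r,s,t} --2--> {q,r,s,t}  [seen]
{q,r,s,t} --0--> {p,q,r,s,t}  [seen]
{q,r,s,t} --1--> {p,q,r,s,t}  [seen]
{q,r,s,t} --2--> {q,r,s,t}  [seen]
Reachable DFA states: {p,q,s}, {p,q,r,s,t}, {q,r,s,t}.
Accepting DFA states (contain an NFA accepting state): {p,q,s}, {p,q,r,s,t}, {q,r,s,t}.

3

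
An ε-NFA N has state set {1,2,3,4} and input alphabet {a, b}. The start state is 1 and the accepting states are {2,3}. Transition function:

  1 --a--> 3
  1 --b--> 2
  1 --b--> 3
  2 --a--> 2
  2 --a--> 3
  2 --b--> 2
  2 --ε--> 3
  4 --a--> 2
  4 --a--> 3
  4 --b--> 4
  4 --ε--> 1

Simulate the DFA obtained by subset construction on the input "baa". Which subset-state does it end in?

Start: {1}.
δ(1,b) = {2,3}.
Union: {2,3}.
After b: {2,3}.
δ(2,a) = {2,3}; δ(3,a) = ∅.
Union: {2,3}.
After a: {2,3}.
δ(2,a) = {2,3}; δ(3,a) = ∅.
Union: {2,3}.
After a: {2,3}.

{2,3}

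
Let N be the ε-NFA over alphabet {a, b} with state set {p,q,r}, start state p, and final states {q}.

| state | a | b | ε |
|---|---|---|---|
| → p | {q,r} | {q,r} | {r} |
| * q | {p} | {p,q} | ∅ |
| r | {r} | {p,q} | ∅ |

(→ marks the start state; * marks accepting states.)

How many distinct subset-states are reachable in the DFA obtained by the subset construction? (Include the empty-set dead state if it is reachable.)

Start state of the DFA: {p,r} (ε-closure of the NFA start).
{p,r} --a--> {q,r}  [new]
{p,r} --b--> {p,q,r}  [new]
{q,r} --a--> {p,r}  [seen]
{q,r} --b--> {p,q,r}  [seen]
{p,q,r} --a--> {p,q,r}  [seen]
{p,q,r} --b--> {p,q,r}  [seen]
Reachable DFA states: {p,r}, {q,r}, {p,q,r}.

3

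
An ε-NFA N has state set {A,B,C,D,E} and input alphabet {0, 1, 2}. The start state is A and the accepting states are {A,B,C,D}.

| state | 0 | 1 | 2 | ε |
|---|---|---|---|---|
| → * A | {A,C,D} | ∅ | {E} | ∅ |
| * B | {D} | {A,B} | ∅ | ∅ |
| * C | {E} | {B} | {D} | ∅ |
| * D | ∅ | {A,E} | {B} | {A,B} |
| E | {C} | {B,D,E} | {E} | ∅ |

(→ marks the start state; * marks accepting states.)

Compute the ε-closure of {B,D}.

Begin with {B,D}.
D →ε {A,B}; add A.
ε-closure = {A,B,D}.

{A,B,D}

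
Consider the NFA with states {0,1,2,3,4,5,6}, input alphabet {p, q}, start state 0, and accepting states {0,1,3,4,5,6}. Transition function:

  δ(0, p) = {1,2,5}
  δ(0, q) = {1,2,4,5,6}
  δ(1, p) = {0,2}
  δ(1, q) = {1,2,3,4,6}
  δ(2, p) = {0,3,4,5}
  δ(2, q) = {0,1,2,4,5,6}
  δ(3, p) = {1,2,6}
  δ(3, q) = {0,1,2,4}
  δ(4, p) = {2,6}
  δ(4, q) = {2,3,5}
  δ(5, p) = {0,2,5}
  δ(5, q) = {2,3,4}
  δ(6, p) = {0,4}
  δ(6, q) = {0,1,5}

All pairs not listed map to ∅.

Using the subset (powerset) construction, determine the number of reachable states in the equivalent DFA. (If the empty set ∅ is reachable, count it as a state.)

Start state of the DFA: {0}.
{0} --p--> {1,2,5}  [new]
{0} --q--> {1,2,4,5,6}  [new]
{1,2,5} --p--> {0,2,3,4,5}  [new]
{1,2,5} --q--> {0,1,2,3,4,5,6}  [new]
{1,2,4,5,6} --p--> {0,2,3,4,5,6}  [new]
{1,2,4,5,6} --q--> {0,1,2,3,4,5,6}  [seen]
{0,2,3,4,5} --p--> {0,1,2,3,4,5,6}  [seen]
{0,2,3,4,5} --q--> {0,1,2,3,4,5,6}  [seen]
{0,1,2,3,4,5,6} --p--> {0,1,2,3,4,5,6}  [seen]
{0,1,2,3,4,5,6} --q--> {0,1,2,3,4,5,6}  [seen]
{0,2,3,4,5,6} --p--> {0,1,2,3,4,5,6}  [seen]
{0,2,3,4,5,6} --q--> {0,1,2,3,4,5,6}  [seen]
Reachable DFA states: {0}, {1,2,5}, {1,2,4,5,6}, {0,2,3,4,5}, {0,1,2,3,4,5,6}, {0,2,3,4,5,6}.

6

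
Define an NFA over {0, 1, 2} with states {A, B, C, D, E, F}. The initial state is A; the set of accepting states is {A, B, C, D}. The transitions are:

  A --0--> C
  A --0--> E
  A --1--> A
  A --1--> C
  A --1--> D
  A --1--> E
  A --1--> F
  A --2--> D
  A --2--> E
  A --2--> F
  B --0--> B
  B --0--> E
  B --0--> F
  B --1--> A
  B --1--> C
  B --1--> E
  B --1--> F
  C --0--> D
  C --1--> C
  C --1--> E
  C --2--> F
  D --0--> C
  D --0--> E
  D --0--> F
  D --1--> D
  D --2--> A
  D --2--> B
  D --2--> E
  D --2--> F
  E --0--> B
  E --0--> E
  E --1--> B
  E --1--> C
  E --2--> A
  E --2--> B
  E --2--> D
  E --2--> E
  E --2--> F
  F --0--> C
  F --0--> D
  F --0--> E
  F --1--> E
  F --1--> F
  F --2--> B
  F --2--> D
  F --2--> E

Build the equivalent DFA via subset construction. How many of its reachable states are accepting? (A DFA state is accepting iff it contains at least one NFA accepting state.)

Start state of the DFA: {A}.
{A} --0--> {C, E}  [new]
{A} --1--> {A, C, D, E, F}  [new]
{A} --2--> {D, E, F}  [new]
{C, E} --0--> {B, D, E}  [new]
{C, E} --1--> {B, C, E}  [new]
{C, E} --2--> {A, B, D, E, F}  [new]
{A, C, D, E, F} --0--> {B, C, D, E, F}  [new]
{A, C, D, E, F} --1--> {A, B, C, D, E, F}  [new]
{A, C, D, E, F} --2--> {A, B, D, E, F}  [seen]
{D, E, F} --0--> {B, C, D, E, F}  [seen]
{D, E, F} --1--> {B, C, D, E, F}  [seen]
{D, E, F} --2--> {A, B, D, E, F}  [seen]
{B, D, E} --0--> {B, C, E, F}  [new]
{B, D, E} --1--> {A, B, C, D, E, F}  [seen]
{B, D, E} --2--> {A, B, D, E, F}  [seen]
{B, C, E} --0--> {B, D, E, F}  [new]
{B, C, E} --1--> {A, B, C, E, F}  [new]
{B, C, E} --2--> {A, B, D, E, F}  [seen]
{A, B, D, E, F} --0--> {B, C, D, E, F}  [seen]
{A, B, D, E, F} --1--> {A, B, C, D, E, F}  [seen]
{A, B, D, E, F} --2--> {A, B, D, E, F}  [seen]
{B, C, D, E, F} --0--> {B, C, D, E, F}  [seen]
{B, C, D, E, F} --1--> {A, B, C, D, E, F}  [seen]
{B, C, D, E, F} --2--> {A, B, D, E, F}  [seen]
{A, B, C, D, E, F} --0--> {B, C, D, E, F}  [seen]
{A, B, C, D, E, F} --1--> {A, B, C, D, E, F}  [seen]
{A, B, C, D, E, F} --2--> {A, B, D, E, F}  [seen]
{B, C, E, F} --0--> {B, C, D, E, F}  [seen]
{B, C, E, F} --1--> {A, B, C, E, F}  [seen]
{B, C, E, F} --2--> {A, B, D, E, F}  [seen]
{B, D, E, F} --0--> {B, C, D, E, F}  [seen]
{B, D, E, F} --1--> {A, B, C, D, E, F}  [seen]
{B, D, E, F} --2--> {A, B, D, E, F}  [seen]
{A, B, C, E, F} --0--> {B, C, D, E, F}  [seen]
{A, B, C, E, F} --1--> {A, B, C, D, E, F}  [seen]
{A, B, C, E, F} --2--> {A, B, D, E, F}  [seen]
Reachable DFA states: {A}, {C, E}, {A, C, D, E, F}, {D, E, F}, {B, D, E}, {B, C, E}, {A, B, D, E, F}, {B, C, D, E, F}, {A, B, C, D, E, F}, {B, C, E, F}, {B, D, E, F}, {A, B, C, E, F}.
Accepting DFA states (contain an NFA accepting state): {A}, {C, E}, {A, C, D, E, F}, {D, E, F}, {B, D, E}, {B, C, E}, {A, B, D, E, F}, {B, C, D, E, F}, {A, B, C, D, E, F}, {B, C, E, F}, {B, D, E, F}, {A, B, C, E, F}.

12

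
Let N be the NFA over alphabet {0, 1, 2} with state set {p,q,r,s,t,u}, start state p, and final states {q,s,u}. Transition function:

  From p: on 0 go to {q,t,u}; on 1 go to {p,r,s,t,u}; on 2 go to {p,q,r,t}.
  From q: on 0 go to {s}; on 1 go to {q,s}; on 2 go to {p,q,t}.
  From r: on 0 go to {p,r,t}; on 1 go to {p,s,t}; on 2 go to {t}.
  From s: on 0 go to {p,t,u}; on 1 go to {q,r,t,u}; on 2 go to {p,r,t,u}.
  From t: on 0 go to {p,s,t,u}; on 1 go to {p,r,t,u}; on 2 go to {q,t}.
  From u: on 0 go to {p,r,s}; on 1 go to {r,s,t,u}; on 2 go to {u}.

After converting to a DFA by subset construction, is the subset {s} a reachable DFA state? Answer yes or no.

no

Start state of the DFA: {p}.
{p} --0--> {q,t,u}  [new]
{p} --1--> {p,r,s,t,u}  [new]
{p} --2--> {p,q,r,t}  [new]
{q,t,u} --0--> {p,r,s,t,u}  [seen]
{q,t,u} --1--> {p,q,r,s,t,u}  [new]
{q,t,u} --2--> {p,q,t,u}  [new]
{p,r,s,t,u} --0--> {p,q,r,s,t,u}  [seen]
{p,r,s,t,u} --1--> {p,q,r,s,t,u}  [seen]
{p,r,s,t,u} --2--> {p,q,r,t,u}  [new]
{p,q,r,t} --0--> {p,q,r,s,t,u}  [seen]
{p,q,r,t} --1--> {p,q,r,s,t,u}  [seen]
{p,q,r,t} --2--> {p,q,r,t}  [seen]
{p,q,r,s,t,u} --0--> {p,q,r,s,t,u}  [seen]
{p,q,r,s,t,u} --1--> {p,q,r,s,t,u}  [seen]
{p,q,r,s,t,u} --2--> {p,q,r,t,u}  [seen]
{p,q,t,u} --0--> {p,q,r,s,t,u}  [seen]
{p,q,t,u} --1--> {p,q,r,s,t,u}  [seen]
{p,q,t,u} --2--> {p,q,r,t,u}  [seen]
{p,q,r,t,u} --0--> {p,q,r,s,t,u}  [seen]
{p,q,r,t,u} --1--> {p,q,r,s,t,u}  [seen]
{p,q,r,t,u} --2--> {p,q,r,t,u}  [seen]
Reachable DFA states: {p}, {q,t,u}, {p,r,s,t,u}, {p,q,r,t}, {p,q,r,s,t,u}, {p,q,t,u}, {p,q,r,t,u}.
{s} is not among them.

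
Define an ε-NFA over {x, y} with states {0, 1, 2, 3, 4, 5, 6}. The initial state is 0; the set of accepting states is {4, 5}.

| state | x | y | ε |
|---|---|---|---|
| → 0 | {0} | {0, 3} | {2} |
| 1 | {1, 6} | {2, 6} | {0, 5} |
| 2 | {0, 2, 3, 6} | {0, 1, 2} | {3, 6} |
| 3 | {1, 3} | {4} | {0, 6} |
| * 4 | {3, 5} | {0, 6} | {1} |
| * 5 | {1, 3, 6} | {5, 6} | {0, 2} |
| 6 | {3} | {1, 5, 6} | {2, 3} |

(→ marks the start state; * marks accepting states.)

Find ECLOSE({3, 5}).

Begin with {3, 5}.
3 →ε {0, 6}; add 0, 6.
6 →ε {2, 3}; add 2.
ε-closure = {0, 2, 3, 5, 6}.

{0, 2, 3, 5, 6}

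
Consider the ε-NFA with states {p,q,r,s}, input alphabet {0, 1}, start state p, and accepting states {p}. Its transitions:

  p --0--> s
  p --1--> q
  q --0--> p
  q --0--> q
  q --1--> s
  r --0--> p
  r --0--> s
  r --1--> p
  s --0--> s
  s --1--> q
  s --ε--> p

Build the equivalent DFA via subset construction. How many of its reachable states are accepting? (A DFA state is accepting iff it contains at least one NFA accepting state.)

Start state of the DFA: {p} (ε-closure of the NFA start).
{p} --0--> {p,s}  [new]
{p} --1--> {q}  [new]
{p,s} --0--> {p,s}  [seen]
{p,s} --1--> {q}  [seen]
{q} --0--> {p,q}  [new]
{q} --1--> {p,s}  [seen]
{p,q} --0--> {p,q,s}  [new]
{p,q} --1--> {p,q,s}  [seen]
{p,q,s} --0--> {p,q,s}  [seen]
{p,q,s} --1--> {p,q,s}  [seen]
Reachable DFA states: {p}, {p,s}, {q}, {p,q}, {p,q,s}.
Accepting DFA states (contain an NFA accepting state): {p}, {p,s}, {p,q}, {p,q,s}.

4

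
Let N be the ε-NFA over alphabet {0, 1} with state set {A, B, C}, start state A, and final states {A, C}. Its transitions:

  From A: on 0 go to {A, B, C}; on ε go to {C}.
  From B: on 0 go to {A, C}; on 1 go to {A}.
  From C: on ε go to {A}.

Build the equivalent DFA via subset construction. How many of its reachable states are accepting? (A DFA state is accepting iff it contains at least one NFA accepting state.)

Start state of the DFA: {A, C} (ε-closure of the NFA start).
{A, C} --0--> {A, B, C}  [new]
{A, C} --1--> ∅  [new]
{A, B, C} --0--> {A, B, C}  [seen]
{A, B, C} --1--> {A, C}  [seen]
∅ --0--> ∅  [seen]
∅ --1--> ∅  [seen]
Reachable DFA states: {A, C}, {A, B, C}, ∅.
Accepting DFA states (contain an NFA accepting state): {A, C}, {A, B, C}.

2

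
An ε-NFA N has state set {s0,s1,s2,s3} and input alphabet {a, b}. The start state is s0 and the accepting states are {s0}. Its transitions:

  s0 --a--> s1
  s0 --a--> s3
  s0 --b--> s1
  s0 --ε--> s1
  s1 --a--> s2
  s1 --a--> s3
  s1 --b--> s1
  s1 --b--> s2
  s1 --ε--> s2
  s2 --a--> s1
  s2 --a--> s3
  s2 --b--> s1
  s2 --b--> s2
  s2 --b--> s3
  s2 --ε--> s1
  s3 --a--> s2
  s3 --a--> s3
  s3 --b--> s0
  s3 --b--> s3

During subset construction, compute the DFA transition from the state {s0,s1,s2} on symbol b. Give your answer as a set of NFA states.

{s1,s2,s3}

δ(s0,b) = {s1}; δ(s1,b) = {s1,s2}; δ(s2,b) = {s1,s2,s3}.
Union: {s1,s2,s3}.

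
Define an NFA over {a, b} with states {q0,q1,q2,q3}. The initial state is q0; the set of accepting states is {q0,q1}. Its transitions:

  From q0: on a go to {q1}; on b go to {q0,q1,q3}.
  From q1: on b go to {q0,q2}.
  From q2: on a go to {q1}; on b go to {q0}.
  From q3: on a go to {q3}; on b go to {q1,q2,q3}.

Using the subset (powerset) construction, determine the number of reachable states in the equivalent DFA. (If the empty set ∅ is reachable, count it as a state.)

Start state of the DFA: {q0}.
{q0} --a--> {q1}  [new]
{q0} --b--> {q0,q1,q3}  [new]
{q1} --a--> ∅  [new]
{q1} --b--> {q0,q2}  [new]
{q0,q1,q3} --a--> {q1,q3}  [new]
{q0,q1,q3} --b--> {q0,q1,q2,q3}  [new]
∅ --a--> ∅  [seen]
∅ --b--> ∅  [seen]
{q0,q2} --a--> {q1}  [seen]
{q0,q2} --b--> {q0,q1,q3}  [seen]
{q1,q3} --a--> {q3}  [new]
{q1,q3} --b--> {q0,q1,q2,q3}  [seen]
{q0,q1,q2,q3} --a--> {q1,q3}  [seen]
{q0,q1,q2,q3} --b--> {q0,q1,q2,q3}  [seen]
{q3} --a--> {q3}  [seen]
{q3} --b--> {q1,q2,q3}  [new]
{q1,q2,q3} --a--> {q1,q3}  [seen]
{q1,q2,q3} --b--> {q0,q1,q2,q3}  [seen]
Reachable DFA states: {q0}, {q1}, {q0,q1,q3}, ∅, {q0,q2}, {q1,q3}, {q0,q1,q2,q3}, {q3}, {q1,q2,q3}.

9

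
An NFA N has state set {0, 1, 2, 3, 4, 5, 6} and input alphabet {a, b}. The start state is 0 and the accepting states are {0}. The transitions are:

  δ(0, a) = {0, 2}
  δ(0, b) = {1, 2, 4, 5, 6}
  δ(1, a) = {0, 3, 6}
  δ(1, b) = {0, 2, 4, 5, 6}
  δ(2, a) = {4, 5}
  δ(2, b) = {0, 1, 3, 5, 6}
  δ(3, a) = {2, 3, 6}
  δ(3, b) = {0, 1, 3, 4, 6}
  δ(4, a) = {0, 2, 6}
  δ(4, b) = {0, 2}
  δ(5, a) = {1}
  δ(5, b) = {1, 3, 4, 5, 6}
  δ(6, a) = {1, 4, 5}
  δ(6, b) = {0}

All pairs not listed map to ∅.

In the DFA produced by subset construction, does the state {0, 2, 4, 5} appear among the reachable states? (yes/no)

yes

Start state of the DFA: {0}.
{0} --a--> {0, 2}  [new]
{0} --b--> {1, 2, 4, 5, 6}  [new]
{0, 2} --a--> {0, 2, 4, 5}  [new]
{0, 2} --b--> {0, 1, 2, 3, 4, 5, 6}  [new]
{1, 2, 4, 5, 6} --a--> {0, 1, 2, 3, 4, 5, 6}  [seen]
{1, 2, 4, 5, 6} --b--> {0, 1, 2, 3, 4, 5, 6}  [seen]
{0, 2, 4, 5} --a--> {0, 1, 2, 4, 5, 6}  [new]
{0, 2, 4, 5} --b--> {0, 1, 2, 3, 4, 5, 6}  [seen]
{0, 1, 2, 3, 4, 5, 6} --a--> {0, 1, 2, 3, 4, 5, 6}  [seen]
{0, 1, 2, 3, 4, 5, 6} --b--> {0, 1, 2, 3, 4, 5, 6}  [seen]
{0, 1, 2, 4, 5, 6} --a--> {0, 1, 2, 3, 4, 5, 6}  [seen]
{0, 1, 2, 4, 5, 6} --b--> {0, 1, 2, 3, 4, 5, 6}  [seen]
Reachable DFA states: {0}, {0, 2}, {1, 2, 4, 5, 6}, {0, 2, 4, 5}, {0, 1, 2, 3, 4, 5, 6}, {0, 1, 2, 4, 5, 6}.
{0, 2, 4, 5} is among them.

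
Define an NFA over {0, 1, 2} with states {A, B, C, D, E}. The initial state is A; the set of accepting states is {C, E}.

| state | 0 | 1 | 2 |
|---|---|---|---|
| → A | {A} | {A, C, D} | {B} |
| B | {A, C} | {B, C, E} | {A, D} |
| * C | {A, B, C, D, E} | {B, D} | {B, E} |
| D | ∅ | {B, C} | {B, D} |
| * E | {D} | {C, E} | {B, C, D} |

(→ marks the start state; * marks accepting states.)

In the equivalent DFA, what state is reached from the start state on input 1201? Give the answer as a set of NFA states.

Start: {A}.
δ(A,1) = {A, C, D}.
Union: {A, C, D}.
After 1: {A, C, D}.
δ(A,2) = {B}; δ(C,2) = {B, E}; δ(D,2) = {B, D}.
Union: {B, D, E}.
After 2: {B, D, E}.
δ(B,0) = {A, C}; δ(D,0) = ∅; δ(E,0) = {D}.
Union: {A, C, D}.
After 0: {A, C, D}.
δ(A,1) = {A, C, D}; δ(C,1) = {B, D}; δ(D,1) = {B, C}.
Union: {A, B, C, D}.
After 1: {A, B, C, D}.

{A, B, C, D}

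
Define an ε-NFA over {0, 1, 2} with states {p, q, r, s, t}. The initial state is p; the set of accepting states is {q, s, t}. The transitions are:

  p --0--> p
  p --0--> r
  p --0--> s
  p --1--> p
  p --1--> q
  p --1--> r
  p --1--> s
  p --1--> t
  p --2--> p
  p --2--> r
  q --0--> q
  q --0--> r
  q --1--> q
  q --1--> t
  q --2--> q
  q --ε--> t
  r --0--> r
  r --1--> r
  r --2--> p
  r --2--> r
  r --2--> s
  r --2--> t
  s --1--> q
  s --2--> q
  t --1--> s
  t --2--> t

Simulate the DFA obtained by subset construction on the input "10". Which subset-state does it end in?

Start: {p}.
δ(p,1) = {p, q, r, s, t}.
Union: {p, q, r, s, t}.
After 1: {p, q, r, s, t}.
δ(p,0) = {p, r, s}; δ(q,0) = {q, r}; δ(r,0) = {r}; δ(s,0) = ∅; δ(t,0) = ∅.
Union: {p, q, r, s}.
ε-closure gives {p, q, r, s, t}.
After 0: {p, q, r, s, t}.

{p, q, r, s, t}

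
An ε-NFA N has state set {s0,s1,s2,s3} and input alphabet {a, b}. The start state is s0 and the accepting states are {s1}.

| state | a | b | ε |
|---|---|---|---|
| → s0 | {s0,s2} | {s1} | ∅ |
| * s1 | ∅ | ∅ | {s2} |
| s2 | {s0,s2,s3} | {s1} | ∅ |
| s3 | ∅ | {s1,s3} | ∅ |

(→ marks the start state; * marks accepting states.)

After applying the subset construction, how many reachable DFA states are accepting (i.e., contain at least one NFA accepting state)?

2

Start state of the DFA: {s0} (ε-closure of the NFA start).
{s0} --a--> {s0,s2}  [new]
{s0} --b--> {s1,s2}  [new]
{s0,s2} --a--> {s0,s2,s3}  [new]
{s0,s2} --b--> {s1,s2}  [seen]
{s1,s2} --a--> {s0,s2,s3}  [seen]
{s1,s2} --b--> {s1,s2}  [seen]
{s0,s2,s3} --a--> {s0,s2,s3}  [seen]
{s0,s2,s3} --b--> {s1,s2,s3}  [new]
{s1,s2,s3} --a--> {s0,s2,s3}  [seen]
{s1,s2,s3} --b--> {s1,s2,s3}  [seen]
Reachable DFA states: {s0}, {s0,s2}, {s1,s2}, {s0,s2,s3}, {s1,s2,s3}.
Accepting DFA states (contain an NFA accepting state): {s1,s2}, {s1,s2,s3}.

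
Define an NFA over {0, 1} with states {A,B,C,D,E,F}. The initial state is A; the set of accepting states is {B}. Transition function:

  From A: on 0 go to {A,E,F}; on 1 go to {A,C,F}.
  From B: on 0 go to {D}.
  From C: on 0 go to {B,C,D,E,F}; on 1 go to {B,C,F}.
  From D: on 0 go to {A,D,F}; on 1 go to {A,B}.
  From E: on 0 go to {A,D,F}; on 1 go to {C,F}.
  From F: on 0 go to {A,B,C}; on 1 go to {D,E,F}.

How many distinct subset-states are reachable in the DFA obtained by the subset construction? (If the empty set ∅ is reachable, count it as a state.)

5

Start state of the DFA: {A}.
{A} --0--> {A,E,F}  [new]
{A} --1--> {A,C,F}  [new]
{A,E,F} --0--> {A,B,C,D,E,F}  [new]
{A,E,F} --1--> {A,C,D,E,F}  [new]
{A,C,F} --0--> {A,B,C,D,E,F}  [seen]
{A,C,F} --1--> {A,B,C,D,E,F}  [seen]
{A,B,C,D,E,F} --0--> {A,B,C,D,E,F}  [seen]
{A,B,C,D,E,F} --1--> {A,B,C,D,E,F}  [seen]
{A,C,D,E,F} --0--> {A,B,C,D,E,F}  [seen]
{A,C,D,E,F} --1--> {A,B,C,D,E,F}  [seen]
Reachable DFA states: {A}, {A,E,F}, {A,C,F}, {A,B,C,D,E,F}, {A,C,D,E,F}.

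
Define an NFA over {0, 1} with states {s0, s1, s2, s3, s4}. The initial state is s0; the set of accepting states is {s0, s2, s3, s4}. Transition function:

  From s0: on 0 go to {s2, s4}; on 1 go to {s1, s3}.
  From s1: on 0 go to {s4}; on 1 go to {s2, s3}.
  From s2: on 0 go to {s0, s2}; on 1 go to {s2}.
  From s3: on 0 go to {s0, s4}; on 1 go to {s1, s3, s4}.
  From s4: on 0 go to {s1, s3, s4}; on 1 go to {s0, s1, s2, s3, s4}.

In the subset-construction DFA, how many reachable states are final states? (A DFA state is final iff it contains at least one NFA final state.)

Start state of the DFA: {s0}.
{s0} --0--> {s2, s4}  [new]
{s0} --1--> {s1, s3}  [new]
{s2, s4} --0--> {s0, s1, s2, s3, s4}  [new]
{s2, s4} --1--> {s0, s1, s2, s3, s4}  [seen]
{s1, s3} --0--> {s0, s4}  [new]
{s1, s3} --1--> {s1, s2, s3, s4}  [new]
{s0, s1, s2, s3, s4} --0--> {s0, s1, s2, s3, s4}  [seen]
{s0, s1, s2, s3, s4} --1--> {s0, s1, s2, s3, s4}  [seen]
{s0, s4} --0--> {s1, s2, s3, s4}  [seen]
{s0, s4} --1--> {s0, s1, s2, s3, s4}  [seen]
{s1, s2, s3, s4} --0--> {s0, s1, s2, s3, s4}  [seen]
{s1, s2, s3, s4} --1--> {s0, s1, s2, s3, s4}  [seen]
Reachable DFA states: {s0}, {s2, s4}, {s1, s3}, {s0, s1, s2, s3, s4}, {s0, s4}, {s1, s2, s3, s4}.
Accepting DFA states (contain an NFA accepting state): {s0}, {s2, s4}, {s1, s3}, {s0, s1, s2, s3, s4}, {s0, s4}, {s1, s2, s3, s4}.

6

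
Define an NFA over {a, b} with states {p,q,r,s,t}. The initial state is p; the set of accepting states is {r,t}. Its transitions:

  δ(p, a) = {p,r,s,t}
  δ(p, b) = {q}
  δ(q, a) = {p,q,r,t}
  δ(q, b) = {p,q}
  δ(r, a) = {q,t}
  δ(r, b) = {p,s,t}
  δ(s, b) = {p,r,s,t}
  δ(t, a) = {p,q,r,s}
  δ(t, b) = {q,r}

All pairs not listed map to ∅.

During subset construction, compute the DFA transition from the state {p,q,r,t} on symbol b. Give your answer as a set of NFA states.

δ(p,b) = {q}; δ(q,b) = {p,q}; δ(r,b) = {p,s,t}; δ(t,b) = {q,r}.
Union: {p,q,r,s,t}.

{p,q,r,s,t}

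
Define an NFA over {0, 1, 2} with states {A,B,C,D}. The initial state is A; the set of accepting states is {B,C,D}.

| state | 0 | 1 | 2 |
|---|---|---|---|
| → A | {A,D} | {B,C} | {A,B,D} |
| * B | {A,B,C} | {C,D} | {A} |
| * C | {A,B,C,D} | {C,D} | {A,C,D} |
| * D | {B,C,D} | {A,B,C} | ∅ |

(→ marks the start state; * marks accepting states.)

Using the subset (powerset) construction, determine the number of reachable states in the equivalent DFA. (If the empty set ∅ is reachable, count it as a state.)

Start state of the DFA: {A}.
{A} --0--> {A,D}  [new]
{A} --1--> {B,C}  [new]
{A} --2--> {A,B,D}  [new]
{A,D} --0--> {A,B,C,D}  [new]
{A,D} --1--> {A,B,C}  [new]
{A,D} --2--> {A,B,D}  [seen]
{B,C} --0--> {A,B,C,D}  [seen]
{B,C} --1--> {C,D}  [new]
{B,C} --2--> {A,C,D}  [new]
{A,B,D} --0--> {A,B,C,D}  [seen]
{A,B,D} --1--> {A,B,C,D}  [seen]
{A,B,D} --2--> {A,B,D}  [seen]
{A,B,C,D} --0--> {A,B,C,D}  [seen]
{A,B,C,D} --1--> {A,B,C,D}  [seen]
{A,B,C,D} --2--> {A,B,C,D}  [seen]
{A,B,C} --0--> {A,B,C,D}  [seen]
{A,B,C} --1--> {B,C,D}  [new]
{A,B,C} --2--> {A,B,C,D}  [seen]
{C,D} --0--> {A,B,C,D}  [seen]
{C,D} --1--> {A,B,C,D}  [seen]
{C,D} --2--> {A,C,D}  [seen]
{A,C,D} --0--> {A,B,C,D}  [seen]
{A,C,D} --1--> {A,B,C,D}  [seen]
{A,C,D} --2--> {A,B,C,D}  [seen]
{B,C,D} --0--> {A,B,C,D}  [seen]
{B,C,D} --1--> {A,B,C,D}  [seen]
{B,C,D} --2--> {A,C,D}  [seen]
Reachable DFA states: {A}, {A,D}, {B,C}, {A,B,D}, {A,B,C,D}, {A,B,C}, {C,D}, {A,C,D}, {B,C,D}.

9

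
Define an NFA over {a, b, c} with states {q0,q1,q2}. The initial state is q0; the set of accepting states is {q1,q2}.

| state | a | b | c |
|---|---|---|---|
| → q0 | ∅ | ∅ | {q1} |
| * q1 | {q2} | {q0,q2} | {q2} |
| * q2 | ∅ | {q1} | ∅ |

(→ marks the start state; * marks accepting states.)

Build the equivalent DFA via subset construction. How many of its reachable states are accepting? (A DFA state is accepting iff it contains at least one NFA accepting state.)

3

Start state of the DFA: {q0}.
{q0} --a--> ∅  [new]
{q0} --b--> ∅  [seen]
{q0} --c--> {q1}  [new]
∅ --a--> ∅  [seen]
∅ --b--> ∅  [seen]
∅ --c--> ∅  [seen]
{q1} --a--> {q2}  [new]
{q1} --b--> {q0,q2}  [new]
{q1} --c--> {q2}  [seen]
{q2} --a--> ∅  [seen]
{q2} --b--> {q1}  [seen]
{q2} --c--> ∅  [seen]
{q0,q2} --a--> ∅  [seen]
{q0,q2} --b--> {q1}  [seen]
{q0,q2} --c--> {q1}  [seen]
Reachable DFA states: {q0}, ∅, {q1}, {q2}, {q0,q2}.
Accepting DFA states (contain an NFA accepting state): {q1}, {q2}, {q0,q2}.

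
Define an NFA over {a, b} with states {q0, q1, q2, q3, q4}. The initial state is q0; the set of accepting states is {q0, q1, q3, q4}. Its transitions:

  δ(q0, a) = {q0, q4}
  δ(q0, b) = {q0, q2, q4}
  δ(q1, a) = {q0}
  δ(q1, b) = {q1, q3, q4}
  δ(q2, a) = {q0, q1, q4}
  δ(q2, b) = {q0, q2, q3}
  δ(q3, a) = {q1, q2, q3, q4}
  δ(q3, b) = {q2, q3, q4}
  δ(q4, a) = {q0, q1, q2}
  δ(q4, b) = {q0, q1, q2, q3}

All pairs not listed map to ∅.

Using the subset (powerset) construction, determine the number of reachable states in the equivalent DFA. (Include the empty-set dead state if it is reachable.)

Start state of the DFA: {q0}.
{q0} --a--> {q0, q4}  [new]
{q0} --b--> {q0, q2, q4}  [new]
{q0, q4} --a--> {q0, q1, q2, q4}  [new]
{q0, q4} --b--> {q0, q1, q2, q3, q4}  [new]
{q0, q2, q4} --a--> {q0, q1, q2, q4}  [seen]
{q0, q2, q4} --b--> {q0, q1, q2, q3, q4}  [seen]
{q0, q1, q2, q4} --a--> {q0, q1, q2, q4}  [seen]
{q0, q1, q2, q4} --b--> {q0, q1, q2, q3, q4}  [seen]
{q0, q1, q2, q3, q4} --a--> {q0, q1, q2, q3, q4}  [seen]
{q0, q1, q2, q3, q4} --b--> {q0, q1, q2, q3, q4}  [seen]
Reachable DFA states: {q0}, {q0, q4}, {q0, q2, q4}, {q0, q1, q2, q4}, {q0, q1, q2, q3, q4}.

5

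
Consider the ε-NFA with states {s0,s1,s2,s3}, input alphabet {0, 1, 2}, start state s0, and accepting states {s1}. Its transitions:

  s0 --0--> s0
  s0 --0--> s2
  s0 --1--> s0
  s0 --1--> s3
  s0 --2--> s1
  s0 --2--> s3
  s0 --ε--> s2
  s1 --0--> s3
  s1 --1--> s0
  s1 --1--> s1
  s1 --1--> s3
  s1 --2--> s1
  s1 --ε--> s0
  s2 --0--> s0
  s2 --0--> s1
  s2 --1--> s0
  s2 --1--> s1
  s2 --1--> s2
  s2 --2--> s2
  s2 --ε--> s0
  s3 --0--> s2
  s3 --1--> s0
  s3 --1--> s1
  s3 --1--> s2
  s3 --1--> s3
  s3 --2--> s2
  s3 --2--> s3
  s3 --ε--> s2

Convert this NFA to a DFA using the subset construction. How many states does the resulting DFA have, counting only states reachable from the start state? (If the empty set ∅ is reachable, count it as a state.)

Start state of the DFA: {s0,s2} (ε-closure of the NFA start).
{s0,s2} --0--> {s0,s1,s2}  [new]
{s0,s2} --1--> {s0,s1,s2,s3}  [new]
{s0,s2} --2--> {s0,s1,s2,s3}  [seen]
{s0,s1,s2} --0--> {s0,s1,s2,s3}  [seen]
{s0,s1,s2} --1--> {s0,s1,s2,s3}  [seen]
{s0,s1,s2} --2--> {s0,s1,s2,s3}  [seen]
{s0,s1,s2,s3} --0--> {s0,s1,s2,s3}  [seen]
{s0,s1,s2,s3} --1--> {s0,s1,s2,s3}  [seen]
{s0,s1,s2,s3} --2--> {s0,s1,s2,s3}  [seen]
Reachable DFA states: {s0,s2}, {s0,s1,s2}, {s0,s1,s2,s3}.

3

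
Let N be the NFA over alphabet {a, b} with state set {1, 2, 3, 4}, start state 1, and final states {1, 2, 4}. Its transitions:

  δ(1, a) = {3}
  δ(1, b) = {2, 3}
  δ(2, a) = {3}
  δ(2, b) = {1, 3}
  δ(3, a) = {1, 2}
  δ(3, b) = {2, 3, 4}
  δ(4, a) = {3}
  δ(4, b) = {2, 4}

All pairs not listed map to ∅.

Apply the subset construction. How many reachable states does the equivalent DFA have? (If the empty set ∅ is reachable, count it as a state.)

Start state of the DFA: {1}.
{1} --a--> {3}  [new]
{1} --b--> {2, 3}  [new]
{3} --a--> {1, 2}  [new]
{3} --b--> {2, 3, 4}  [new]
{2, 3} --a--> {1, 2, 3}  [new]
{2, 3} --b--> {1, 2, 3, 4}  [new]
{1, 2} --a--> {3}  [seen]
{1, 2} --b--> {1, 2, 3}  [seen]
{2, 3, 4} --a--> {1, 2, 3}  [seen]
{2, 3, 4} --b--> {1, 2, 3, 4}  [seen]
{1, 2, 3} --a--> {1, 2, 3}  [seen]
{1, 2, 3} --b--> {1, 2, 3, 4}  [seen]
{1, 2, 3, 4} --a--> {1, 2, 3}  [seen]
{1, 2, 3, 4} --b--> {1, 2, 3, 4}  [seen]
Reachable DFA states: {1}, {3}, {2, 3}, {1, 2}, {2, 3, 4}, {1, 2, 3}, {1, 2, 3, 4}.

7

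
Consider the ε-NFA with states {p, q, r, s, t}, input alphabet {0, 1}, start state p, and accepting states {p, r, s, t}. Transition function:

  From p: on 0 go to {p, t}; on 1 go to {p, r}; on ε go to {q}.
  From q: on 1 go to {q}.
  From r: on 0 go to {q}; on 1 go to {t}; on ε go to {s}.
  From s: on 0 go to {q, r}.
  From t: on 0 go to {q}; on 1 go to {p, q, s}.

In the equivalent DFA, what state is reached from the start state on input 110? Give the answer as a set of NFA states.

Start: {p, q}.
δ(p,1) = {p, r}; δ(q,1) = {q}.
Union: {p, q, r}.
ε-closure gives {p, q, r, s}.
After 1: {p, q, r, s}.
δ(p,1) = {p, r}; δ(q,1) = {q}; δ(r,1) = {t}; δ(s,1) = ∅.
Union: {p, q, r, t}.
ε-closure gives {p, q, r, s, t}.
After 1: {p, q, r, s, t}.
δ(p,0) = {p, t}; δ(q,0) = ∅; δ(r,0) = {q}; δ(s,0) = {q, r}; δ(t,0) = {q}.
Union: {p, q, r, t}.
ε-closure gives {p, q, r, s, t}.
After 0: {p, q, r, s, t}.

{p, q, r, s, t}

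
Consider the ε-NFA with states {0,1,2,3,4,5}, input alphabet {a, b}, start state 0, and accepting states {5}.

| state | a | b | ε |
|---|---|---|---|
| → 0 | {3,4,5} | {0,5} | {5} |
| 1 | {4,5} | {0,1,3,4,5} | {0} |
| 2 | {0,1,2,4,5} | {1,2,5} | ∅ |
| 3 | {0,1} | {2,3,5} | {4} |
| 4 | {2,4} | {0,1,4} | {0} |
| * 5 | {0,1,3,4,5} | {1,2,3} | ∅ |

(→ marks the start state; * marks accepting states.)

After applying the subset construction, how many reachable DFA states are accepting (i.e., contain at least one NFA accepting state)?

Start state of the DFA: {0,5} (ε-closure of the NFA start).
{0,5} --a--> {0,1,3,4,5}  [new]
{0,5} --b--> {0,1,2,3,4,5}  [new]
{0,1,3,4,5} --a--> {0,1,2,3,4,5}  [seen]
{0,1,3,4,5} --b--> {0,1,2,3,4,5}  [seen]
{0,1,2,3,4,5} --a--> {0,1,2,3,4,5}  [seen]
{0,1,2,3,4,5} --b--> {0,1,2,3,4,5}  [seen]
Reachable DFA states: {0,5}, {0,1,3,4,5}, {0,1,2,3,4,5}.
Accepting DFA states (contain an NFA accepting state): {0,5}, {0,1,3,4,5}, {0,1,2,3,4,5}.

3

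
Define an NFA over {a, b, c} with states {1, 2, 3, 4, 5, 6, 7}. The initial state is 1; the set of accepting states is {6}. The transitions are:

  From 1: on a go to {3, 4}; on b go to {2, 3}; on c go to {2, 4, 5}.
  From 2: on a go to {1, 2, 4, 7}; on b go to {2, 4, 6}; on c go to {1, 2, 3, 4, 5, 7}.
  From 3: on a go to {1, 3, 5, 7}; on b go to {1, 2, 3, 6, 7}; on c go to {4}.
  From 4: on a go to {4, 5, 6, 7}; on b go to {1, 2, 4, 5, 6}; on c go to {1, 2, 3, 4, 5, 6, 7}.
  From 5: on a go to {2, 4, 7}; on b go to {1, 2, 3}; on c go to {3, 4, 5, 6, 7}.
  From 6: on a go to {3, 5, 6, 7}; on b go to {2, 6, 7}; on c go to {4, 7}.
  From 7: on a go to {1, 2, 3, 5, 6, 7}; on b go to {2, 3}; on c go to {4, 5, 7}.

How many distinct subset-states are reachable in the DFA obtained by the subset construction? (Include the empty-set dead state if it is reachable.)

Start state of the DFA: {1}.
{1} --a--> {3, 4}  [new]
{1} --b--> {2, 3}  [new]
{1} --c--> {2, 4, 5}  [new]
{3, 4} --a--> {1, 3, 4, 5, 6, 7}  [new]
{3, 4} --b--> {1, 2, 3, 4, 5, 6, 7}  [new]
{3, 4} --c--> {1, 2, 3, 4, 5, 6, 7}  [seen]
{2, 3} --a--> {1, 2, 3, 4, 5, 7}  [new]
{2, 3} --b--> {1, 2, 3, 4, 6, 7}  [new]
{2, 3} --c--> {1, 2, 3, 4, 5, 7}  [seen]
{2, 4, 5} --a--> {1, 2, 4, 5, 6, 7}  [new]
{2, 4, 5} --b--> {1, 2, 3, 4, 5, 6}  [new]
{2, 4, 5} --c--> {1, 2, 3, 4, 5, 6, 7}  [seen]
{1, 3, 4, 5, 6, 7} --a--> {1, 2, 3, 4, 5, 6, 7}  [seen]
{1, 3, 4, 5, 6, 7} --b--> {1, 2, 3, 4, 5, 6, 7}  [seen]
{1, 3, 4, 5, 6, 7} --c--> {1, 2, 3, 4, 5, 6, 7}  [seen]
{1, 2, 3, 4, 5, 6, 7} --a--> {1, 2, 3, 4, 5, 6, 7}  [seen]
{1, 2, 3, 4, 5, 6, 7} --b--> {1, 2, 3, 4, 5, 6, 7}  [seen]
{1, 2, 3, 4, 5, 6, 7} --c--> {1, 2, 3, 4, 5, 6, 7}  [seen]
{1, 2, 3, 4, 5, 7} --a--> {1, 2, 3, 4, 5, 6, 7}  [seen]
{1, 2, 3, 4, 5, 7} --b--> {1, 2, 3, 4, 5, 6, 7}  [seen]
{1, 2, 3, 4, 5, 7} --c--> {1, 2, 3, 4, 5, 6, 7}  [seen]
{1, 2, 3, 4, 6, 7} --a--> {1, 2, 3, 4, 5, 6, 7}  [seen]
{1, 2, 3, 4, 6, 7} --b--> {1, 2, 3, 4, 5, 6, 7}  [seen]
{1, 2, 3, 4, 6, 7} --c--> {1, 2, 3, 4, 5, 6, 7}  [seen]
{1, 2, 4, 5, 6, 7} --a--> {1, 2, 3, 4, 5, 6, 7}  [seen]
{1, 2, 4, 5, 6, 7} --b--> {1, 2, 3, 4, 5, 6, 7}  [seen]
{1, 2, 4, 5, 6, 7} --c--> {1, 2, 3, 4, 5, 6, 7}  [seen]
{1, 2, 3, 4, 5, 6} --a--> {1, 2, 3, 4, 5, 6, 7}  [seen]
{1, 2, 3, 4, 5, 6} --b--> {1, 2, 3, 4, 5, 6, 7}  [seen]
{1, 2, 3, 4, 5, 6} --c--> {1, 2, 3, 4, 5, 6, 7}  [seen]
Reachable DFA states: {1}, {3, 4}, {2, 3}, {2, 4, 5}, {1, 3, 4, 5, 6, 7}, {1, 2, 3, 4, 5, 6, 7}, {1, 2, 3, 4, 5, 7}, {1, 2, 3, 4, 6, 7}, {1, 2, 4, 5, 6, 7}, {1, 2, 3, 4, 5, 6}.

10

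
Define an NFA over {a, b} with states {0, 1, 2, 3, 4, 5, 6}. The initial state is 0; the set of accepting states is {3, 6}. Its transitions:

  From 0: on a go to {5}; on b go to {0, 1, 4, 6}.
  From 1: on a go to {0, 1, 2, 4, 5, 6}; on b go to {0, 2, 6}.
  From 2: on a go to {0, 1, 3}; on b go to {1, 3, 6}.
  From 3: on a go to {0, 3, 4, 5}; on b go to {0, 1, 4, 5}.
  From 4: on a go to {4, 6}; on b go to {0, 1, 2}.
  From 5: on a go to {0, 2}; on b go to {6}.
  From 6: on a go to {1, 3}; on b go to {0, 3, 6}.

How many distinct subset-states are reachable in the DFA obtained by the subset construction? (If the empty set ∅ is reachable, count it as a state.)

Start state of the DFA: {0}.
{0} --a--> {5}  [new]
{0} --b--> {0, 1, 4, 6}  [new]
{5} --a--> {0, 2}  [new]
{5} --b--> {6}  [new]
{0, 1, 4, 6} --a--> {0, 1, 2, 3, 4, 5, 6}  [new]
{0, 1, 4, 6} --b--> {0, 1, 2, 3, 4, 6}  [new]
{0, 2} --a--> {0, 1, 3, 5}  [new]
{0, 2} --b--> {0, 1, 3, 4, 6}  [new]
{6} --a--> {1, 3}  [new]
{6} --b--> {0, 3, 6}  [new]
{0, 1, 2, 3, 4, 5, 6} --a--> {0, 1, 2, 3, 4, 5, 6}  [seen]
{0, 1, 2, 3, 4, 5, 6} --b--> {0, 1, 2, 3, 4, 5, 6}  [seen]
{0, 1, 2, 3, 4, 6} --a--> {0, 1, 2, 3, 4, 5, 6}  [seen]
{0, 1, 2, 3, 4, 6} --b--> {0, 1, 2, 3, 4, 5, 6}  [seen]
{0, 1, 3, 5} --a--> {0, 1, 2, 3, 4, 5, 6}  [seen]
{0, 1, 3, 5} --b--> {0, 1, 2, 4, 5, 6}  [new]
{0, 1, 3, 4, 6} --a--> {0, 1, 2, 3, 4, 5, 6}  [seen]
{0, 1, 3, 4, 6} --b--> {0, 1, 2, 3, 4, 5, 6}  [seen]
{1, 3} --a--> {0, 1, 2, 3, 4, 5, 6}  [seen]
{1, 3} --b--> {0, 1, 2, 4, 5, 6}  [seen]
{0, 3, 6} --a--> {0, 1, 3, 4, 5}  [new]
{0, 3, 6} --b--> {0, 1, 3, 4, 5, 6}  [new]
{0, 1, 2, 4, 5, 6} --a--> {0, 1, 2, 3, 4, 5, 6}  [seen]
{0, 1, 2, 4, 5, 6} --b--> {0, 1, 2, 3, 4, 6}  [seen]
{0, 1, 3, 4, 5} --a--> {0, 1, 2, 3, 4, 5, 6}  [seen]
{0, 1, 3, 4, 5} --b--> {0, 1, 2, 4, 5, 6}  [seen]
{0, 1, 3, 4, 5, 6} --a--> {0, 1, 2, 3, 4, 5, 6}  [seen]
{0, 1, 3, 4, 5, 6} --b--> {0, 1, 2, 3, 4, 5, 6}  [seen]
Reachable DFA states: {0}, {5}, {0, 1, 4, 6}, {0, 2}, {6}, {0, 1, 2, 3, 4, 5, 6}, {0, 1, 2, 3, 4, 6}, {0, 1, 3, 5}, {0, 1, 3, 4, 6}, {1, 3}, {0, 3, 6}, {0, 1, 2, 4, 5, 6}, {0, 1, 3, 4, 5}, {0, 1, 3, 4, 5, 6}.

14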